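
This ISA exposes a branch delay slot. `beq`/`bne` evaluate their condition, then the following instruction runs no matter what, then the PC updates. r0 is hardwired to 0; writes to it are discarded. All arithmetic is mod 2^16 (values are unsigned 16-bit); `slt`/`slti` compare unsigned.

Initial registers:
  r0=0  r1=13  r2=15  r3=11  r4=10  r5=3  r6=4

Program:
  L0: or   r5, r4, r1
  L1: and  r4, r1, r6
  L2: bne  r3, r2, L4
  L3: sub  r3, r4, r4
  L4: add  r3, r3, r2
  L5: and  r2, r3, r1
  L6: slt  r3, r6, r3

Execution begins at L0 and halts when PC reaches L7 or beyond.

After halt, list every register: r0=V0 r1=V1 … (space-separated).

r0=0 r1=13 r2=13 r3=1 r4=4 r5=15 r6=4

#0 or   r5, r4, r1 ; 0/13/15/11/10/15/4
#1 and  r4, r1, r6 ; 0/13/15/11/4/15/4
#2 bne  r3, r2, L4 ; 0/13/15/11/4/15/4 ; →target
#3 sub  r3, r4, r4 ; 0/13/15/0/4/15/4
#4 add  r3, r3, r2 ; 0/13/15/15/4/15/4
#5 and  r2, r3, r1 ; 0/13/13/15/4/15/4
#6 slt  r3, r6, r3 ; 0/13/13/1/4/15/4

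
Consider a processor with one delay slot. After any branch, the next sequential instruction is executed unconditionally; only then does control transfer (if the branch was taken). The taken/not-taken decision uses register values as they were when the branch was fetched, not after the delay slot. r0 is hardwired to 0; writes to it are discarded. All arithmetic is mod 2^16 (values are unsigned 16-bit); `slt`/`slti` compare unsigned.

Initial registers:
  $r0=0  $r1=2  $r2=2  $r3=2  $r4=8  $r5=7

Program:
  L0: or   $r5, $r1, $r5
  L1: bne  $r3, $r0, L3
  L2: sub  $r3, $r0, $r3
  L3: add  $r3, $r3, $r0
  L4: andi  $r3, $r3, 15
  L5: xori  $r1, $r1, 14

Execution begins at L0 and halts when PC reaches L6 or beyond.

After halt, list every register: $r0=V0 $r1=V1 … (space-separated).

$r0=0 $r1=12 $r2=2 $r3=14 $r4=8 $r5=7

[0] or   $r5, $r1, $r5  →  {$r0:0, $r1:2, $r2:2, $r3:2, $r4:8, $r5:7}
[1] bne  $r3, $r0, L3  →  {$r0:0, $r1:2, $r2:2, $r3:2, $r4:8, $r5:7}  ⟨branch taken⟩
[2] sub  $r3, $r0, $r3  →  {$r0:0, $r1:2, $r2:2, $r3:65534, $r4:8, $r5:7}
[3] add  $r3, $r3, $r0  →  {$r0:0, $r1:2, $r2:2, $r3:65534, $r4:8, $r5:7}
[4] andi  $r3, $r3, 15  →  {$r0:0, $r1:2, $r2:2, $r3:14, $r4:8, $r5:7}
[5] xori  $r1, $r1, 14  →  {$r0:0, $r1:12, $r2:2, $r3:14, $r4:8, $r5:7}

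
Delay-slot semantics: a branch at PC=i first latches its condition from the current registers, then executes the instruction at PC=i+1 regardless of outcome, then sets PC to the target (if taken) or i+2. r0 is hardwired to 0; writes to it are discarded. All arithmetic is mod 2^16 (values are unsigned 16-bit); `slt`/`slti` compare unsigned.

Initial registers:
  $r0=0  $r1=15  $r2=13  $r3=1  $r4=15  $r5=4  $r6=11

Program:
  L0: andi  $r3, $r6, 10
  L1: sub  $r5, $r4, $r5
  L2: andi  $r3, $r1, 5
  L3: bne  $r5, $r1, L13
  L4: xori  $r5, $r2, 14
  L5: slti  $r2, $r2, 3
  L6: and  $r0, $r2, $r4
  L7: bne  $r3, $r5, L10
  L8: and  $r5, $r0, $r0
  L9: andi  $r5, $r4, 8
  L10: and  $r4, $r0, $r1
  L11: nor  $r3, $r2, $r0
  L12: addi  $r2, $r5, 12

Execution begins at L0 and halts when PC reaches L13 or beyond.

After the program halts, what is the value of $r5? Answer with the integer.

  step pc=0: andi  $r3, $r6, 10  regs=(0,15,13,10,15,4,11)
  step pc=1: sub  $r5, $r4, $r5  regs=(0,15,13,10,15,11,11)
  step pc=2: andi  $r3, $r1, 5  regs=(0,15,13,5,15,11,11)
  step pc=3: bne  $r5, $r1, L13  cond=T  regs=(0,15,13,5,15,11,11)
  step pc=4: xori  $r5, $r2, 14  regs=(0,15,13,5,15,3,11)

3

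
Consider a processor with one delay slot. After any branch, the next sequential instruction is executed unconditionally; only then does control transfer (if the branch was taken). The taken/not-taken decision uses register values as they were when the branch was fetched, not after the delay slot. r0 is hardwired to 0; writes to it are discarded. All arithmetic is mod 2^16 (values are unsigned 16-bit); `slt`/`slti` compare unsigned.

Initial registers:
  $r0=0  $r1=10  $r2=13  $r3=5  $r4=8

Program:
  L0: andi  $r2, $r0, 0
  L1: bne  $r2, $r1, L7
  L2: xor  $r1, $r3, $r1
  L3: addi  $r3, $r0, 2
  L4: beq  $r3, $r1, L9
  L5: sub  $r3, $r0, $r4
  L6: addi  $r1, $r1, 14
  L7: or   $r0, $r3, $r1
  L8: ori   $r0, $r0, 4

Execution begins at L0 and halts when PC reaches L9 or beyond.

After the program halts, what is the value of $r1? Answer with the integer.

15

[0] andi  $r2, $r0, 0  →  {$r0:0, $r1:10, $r2:0, $r3:5, $r4:8}
[1] bne  $r2, $r1, L7  →  {$r0:0, $r1:10, $r2:0, $r3:5, $r4:8}  ⟨branch taken⟩
[2] xor  $r1, $r3, $r1  →  {$r0:0, $r1:15, $r2:0, $r3:5, $r4:8}
[7] or   $r0, $r3, $r1  →  {$r0:0, $r1:15, $r2:0, $r3:5, $r4:8}
[8] ori   $r0, $r0, 4  →  {$r0:0, $r1:15, $r2:0, $r3:5, $r4:8}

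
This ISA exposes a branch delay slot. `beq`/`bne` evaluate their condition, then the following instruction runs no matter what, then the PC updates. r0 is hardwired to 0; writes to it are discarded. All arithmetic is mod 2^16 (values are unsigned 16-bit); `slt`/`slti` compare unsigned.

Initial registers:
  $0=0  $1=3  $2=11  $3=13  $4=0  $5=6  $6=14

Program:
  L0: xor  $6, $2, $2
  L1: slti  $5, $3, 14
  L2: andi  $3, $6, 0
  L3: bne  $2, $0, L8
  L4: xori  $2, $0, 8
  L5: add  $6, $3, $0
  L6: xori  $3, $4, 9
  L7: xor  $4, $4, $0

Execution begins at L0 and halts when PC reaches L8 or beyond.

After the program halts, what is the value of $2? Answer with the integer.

PC=0  xor  $6, $2, $2        | $0=0 $1=3 $2=11 $3=13 $4=0 $5=6 $6=0
PC=1  slti  $5, $3, 14       | $0=0 $1=3 $2=11 $3=13 $4=0 $5=1 $6=0
PC=2  andi  $3, $6, 0        | $0=0 $1=3 $2=11 $3=0 $4=0 $5=1 $6=0
PC=3  bne  $2, $0, L8        | $0=0 $1=3 $2=11 $3=0 $4=0 $5=1 $6=0  [TAKEN]
PC=4  xori  $2, $0, 8        | $0=0 $1=3 $2=8 $3=0 $4=0 $5=1 $6=0

8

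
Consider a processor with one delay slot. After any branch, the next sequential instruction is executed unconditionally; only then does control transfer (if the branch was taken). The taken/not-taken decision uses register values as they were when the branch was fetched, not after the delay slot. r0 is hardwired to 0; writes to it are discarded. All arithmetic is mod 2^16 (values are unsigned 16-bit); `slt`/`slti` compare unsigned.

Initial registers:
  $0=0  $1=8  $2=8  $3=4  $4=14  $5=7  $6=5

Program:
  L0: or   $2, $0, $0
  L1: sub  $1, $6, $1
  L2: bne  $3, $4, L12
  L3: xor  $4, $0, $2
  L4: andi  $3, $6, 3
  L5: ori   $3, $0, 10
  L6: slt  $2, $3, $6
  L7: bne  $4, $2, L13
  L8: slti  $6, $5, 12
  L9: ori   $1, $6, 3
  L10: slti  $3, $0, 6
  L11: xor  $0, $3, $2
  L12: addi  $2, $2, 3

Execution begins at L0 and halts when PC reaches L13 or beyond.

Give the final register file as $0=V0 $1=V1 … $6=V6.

#0 or   $2, $0, $0 ; 0/8/0/4/14/7/5
#1 sub  $1, $6, $1 ; 0/65533/0/4/14/7/5
#2 bne  $3, $4, L12 ; 0/65533/0/4/14/7/5 ; →target
#3 xor  $4, $0, $2 ; 0/65533/0/4/0/7/5
#12 addi  $2, $2, 3 ; 0/65533/3/4/0/7/5

$0=0 $1=65533 $2=3 $3=4 $4=0 $5=7 $6=5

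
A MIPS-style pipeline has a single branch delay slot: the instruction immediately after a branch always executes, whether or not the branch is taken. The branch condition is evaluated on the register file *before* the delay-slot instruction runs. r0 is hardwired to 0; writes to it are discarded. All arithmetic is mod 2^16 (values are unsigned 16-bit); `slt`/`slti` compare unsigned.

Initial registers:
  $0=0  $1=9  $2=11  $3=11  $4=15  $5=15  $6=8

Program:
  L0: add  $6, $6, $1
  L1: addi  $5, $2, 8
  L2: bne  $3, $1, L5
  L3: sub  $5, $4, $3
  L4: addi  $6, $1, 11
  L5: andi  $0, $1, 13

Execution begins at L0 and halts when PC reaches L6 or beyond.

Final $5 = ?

4

#0 add  $6, $6, $1 ; 0/9/11/11/15/15/17
#1 addi  $5, $2, 8 ; 0/9/11/11/15/19/17
#2 bne  $3, $1, L5 ; 0/9/11/11/15/19/17 ; →target
#3 sub  $5, $4, $3 ; 0/9/11/11/15/4/17
#5 andi  $0, $1, 13 ; 0/9/11/11/15/4/17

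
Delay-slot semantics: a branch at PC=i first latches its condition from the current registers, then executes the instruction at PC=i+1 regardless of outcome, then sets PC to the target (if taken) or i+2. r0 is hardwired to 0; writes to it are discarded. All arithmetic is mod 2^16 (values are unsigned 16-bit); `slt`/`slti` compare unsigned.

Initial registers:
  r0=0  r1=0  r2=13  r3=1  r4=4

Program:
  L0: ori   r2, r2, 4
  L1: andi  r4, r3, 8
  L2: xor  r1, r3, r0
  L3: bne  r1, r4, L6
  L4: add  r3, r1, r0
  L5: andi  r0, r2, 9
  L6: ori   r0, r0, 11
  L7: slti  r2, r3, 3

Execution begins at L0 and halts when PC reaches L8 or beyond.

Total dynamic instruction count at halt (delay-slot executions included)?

[0] ori   r2, r2, 4  →  {r0:0, r1:0, r2:13, r3:1, r4:4}
[1] andi  r4, r3, 8  →  {r0:0, r1:0, r2:13, r3:1, r4:0}
[2] xor  r1, r3, r0  →  {r0:0, r1:1, r2:13, r3:1, r4:0}
[3] bne  r1, r4, L6  →  {r0:0, r1:1, r2:13, r3:1, r4:0}  ⟨branch taken⟩
[4] add  r3, r1, r0  →  {r0:0, r1:1, r2:13, r3:1, r4:0}
[6] ori   r0, r0, 11  →  {r0:0, r1:1, r2:13, r3:1, r4:0}
[7] slti  r2, r3, 3  →  {r0:0, r1:1, r2:1, r3:1, r4:0}

7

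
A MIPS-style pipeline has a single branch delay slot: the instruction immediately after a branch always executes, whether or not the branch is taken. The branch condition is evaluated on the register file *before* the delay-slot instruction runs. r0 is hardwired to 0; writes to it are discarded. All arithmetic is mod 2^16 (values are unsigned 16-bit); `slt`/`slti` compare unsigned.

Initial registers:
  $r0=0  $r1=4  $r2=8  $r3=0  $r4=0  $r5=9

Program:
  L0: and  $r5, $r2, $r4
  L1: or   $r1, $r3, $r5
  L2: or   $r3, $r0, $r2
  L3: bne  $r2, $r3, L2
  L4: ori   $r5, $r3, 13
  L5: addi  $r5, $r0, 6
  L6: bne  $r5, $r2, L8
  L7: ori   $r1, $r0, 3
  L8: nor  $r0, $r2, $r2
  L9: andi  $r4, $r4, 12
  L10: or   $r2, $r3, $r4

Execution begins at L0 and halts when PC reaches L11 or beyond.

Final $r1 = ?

[0] and  $r5, $r2, $r4  →  {$r0:0, $r1:4, $r2:8, $r3:0, $r4:0, $r5:0}
[1] or   $r1, $r3, $r5  →  {$r0:0, $r1:0, $r2:8, $r3:0, $r4:0, $r5:0}
[2] or   $r3, $r0, $r2  →  {$r0:0, $r1:0, $r2:8, $r3:8, $r4:0, $r5:0}
[3] bne  $r2, $r3, L2  →  {$r0:0, $r1:0, $r2:8, $r3:8, $r4:0, $r5:0}  ⟨branch fallthrough⟩
[4] ori   $r5, $r3, 13  →  {$r0:0, $r1:0, $r2:8, $r3:8, $r4:0, $r5:13}
[5] addi  $r5, $r0, 6  →  {$r0:0, $r1:0, $r2:8, $r3:8, $r4:0, $r5:6}
[6] bne  $r5, $r2, L8  →  {$r0:0, $r1:0, $r2:8, $r3:8, $r4:0, $r5:6}  ⟨branch taken⟩
[7] ori   $r1, $r0, 3  →  {$r0:0, $r1:3, $r2:8, $r3:8, $r4:0, $r5:6}
[8] nor  $r0, $r2, $r2  →  {$r0:0, $r1:3, $r2:8, $r3:8, $r4:0, $r5:6}
[9] andi  $r4, $r4, 12  →  {$r0:0, $r1:3, $r2:8, $r3:8, $r4:0, $r5:6}
[10] or   $r2, $r3, $r4  →  {$r0:0, $r1:3, $r2:8, $r3:8, $r4:0, $r5:6}

3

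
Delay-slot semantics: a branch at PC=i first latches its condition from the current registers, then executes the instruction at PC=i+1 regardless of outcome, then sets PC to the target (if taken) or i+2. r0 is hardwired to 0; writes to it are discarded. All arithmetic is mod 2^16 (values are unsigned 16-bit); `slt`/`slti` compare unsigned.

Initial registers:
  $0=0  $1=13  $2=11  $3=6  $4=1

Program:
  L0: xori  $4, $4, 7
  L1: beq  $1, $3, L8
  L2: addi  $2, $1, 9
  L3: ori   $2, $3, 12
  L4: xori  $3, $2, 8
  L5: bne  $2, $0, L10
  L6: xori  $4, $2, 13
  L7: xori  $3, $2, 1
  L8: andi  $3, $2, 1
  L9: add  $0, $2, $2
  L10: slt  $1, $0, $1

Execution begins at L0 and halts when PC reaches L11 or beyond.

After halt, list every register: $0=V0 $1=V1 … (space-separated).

[0] xori  $4, $4, 7  →  {$0:0, $1:13, $2:11, $3:6, $4:6}
[1] beq  $1, $3, L8  →  {$0:0, $1:13, $2:11, $3:6, $4:6}  ⟨branch fallthrough⟩
[2] addi  $2, $1, 9  →  {$0:0, $1:13, $2:22, $3:6, $4:6}
[3] ori   $2, $3, 12  →  {$0:0, $1:13, $2:14, $3:6, $4:6}
[4] xori  $3, $2, 8  →  {$0:0, $1:13, $2:14, $3:6, $4:6}
[5] bne  $2, $0, L10  →  {$0:0, $1:13, $2:14, $3:6, $4:6}  ⟨branch taken⟩
[6] xori  $4, $2, 13  →  {$0:0, $1:13, $2:14, $3:6, $4:3}
[10] slt  $1, $0, $1  →  {$0:0, $1:1, $2:14, $3:6, $4:3}

$0=0 $1=1 $2=14 $3=6 $4=3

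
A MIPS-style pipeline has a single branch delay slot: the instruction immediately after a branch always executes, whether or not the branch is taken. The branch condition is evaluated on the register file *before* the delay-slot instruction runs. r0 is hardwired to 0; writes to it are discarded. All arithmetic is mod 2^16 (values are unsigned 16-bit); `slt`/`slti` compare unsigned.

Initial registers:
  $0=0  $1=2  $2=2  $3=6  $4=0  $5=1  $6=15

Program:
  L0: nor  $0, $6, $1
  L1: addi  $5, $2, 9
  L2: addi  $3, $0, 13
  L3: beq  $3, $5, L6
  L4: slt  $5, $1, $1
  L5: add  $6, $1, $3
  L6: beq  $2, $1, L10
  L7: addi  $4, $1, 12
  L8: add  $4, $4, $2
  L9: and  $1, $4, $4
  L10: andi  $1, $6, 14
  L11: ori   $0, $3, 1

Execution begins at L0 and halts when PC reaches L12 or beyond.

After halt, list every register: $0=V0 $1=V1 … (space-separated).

  step pc=0: nor  $0, $6, $1  regs=(0,2,2,6,0,1,15)
  step pc=1: addi  $5, $2, 9  regs=(0,2,2,6,0,11,15)
  step pc=2: addi  $3, $0, 13  regs=(0,2,2,13,0,11,15)
  step pc=3: beq  $3, $5, L6  cond=F  regs=(0,2,2,13,0,11,15)
  step pc=4: slt  $5, $1, $1  regs=(0,2,2,13,0,0,15)
  step pc=5: add  $6, $1, $3  regs=(0,2,2,13,0,0,15)
  step pc=6: beq  $2, $1, L10  cond=T  regs=(0,2,2,13,0,0,15)
  step pc=7: addi  $4, $1, 12  regs=(0,2,2,13,14,0,15)
  step pc=10: andi  $1, $6, 14  regs=(0,14,2,13,14,0,15)
  step pc=11: ori   $0, $3, 1  regs=(0,14,2,13,14,0,15)

$0=0 $1=14 $2=2 $3=13 $4=14 $5=0 $6=15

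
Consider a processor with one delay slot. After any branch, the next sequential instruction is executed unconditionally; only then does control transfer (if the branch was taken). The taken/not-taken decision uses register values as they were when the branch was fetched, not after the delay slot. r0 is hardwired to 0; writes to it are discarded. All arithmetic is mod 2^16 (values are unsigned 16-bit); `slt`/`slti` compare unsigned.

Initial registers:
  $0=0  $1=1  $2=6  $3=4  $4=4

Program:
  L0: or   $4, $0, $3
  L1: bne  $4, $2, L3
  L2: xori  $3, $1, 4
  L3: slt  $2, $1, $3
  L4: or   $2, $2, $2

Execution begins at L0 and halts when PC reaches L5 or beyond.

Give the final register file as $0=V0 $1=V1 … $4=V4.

PC=0  or   $4, $0, $3        | $0=0 $1=1 $2=6 $3=4 $4=4
PC=1  bne  $4, $2, L3        | $0=0 $1=1 $2=6 $3=4 $4=4  [TAKEN]
PC=2  xori  $3, $1, 4        | $0=0 $1=1 $2=6 $3=5 $4=4
PC=3  slt  $2, $1, $3        | $0=0 $1=1 $2=1 $3=5 $4=4
PC=4  or   $2, $2, $2        | $0=0 $1=1 $2=1 $3=5 $4=4

$0=0 $1=1 $2=1 $3=5 $4=4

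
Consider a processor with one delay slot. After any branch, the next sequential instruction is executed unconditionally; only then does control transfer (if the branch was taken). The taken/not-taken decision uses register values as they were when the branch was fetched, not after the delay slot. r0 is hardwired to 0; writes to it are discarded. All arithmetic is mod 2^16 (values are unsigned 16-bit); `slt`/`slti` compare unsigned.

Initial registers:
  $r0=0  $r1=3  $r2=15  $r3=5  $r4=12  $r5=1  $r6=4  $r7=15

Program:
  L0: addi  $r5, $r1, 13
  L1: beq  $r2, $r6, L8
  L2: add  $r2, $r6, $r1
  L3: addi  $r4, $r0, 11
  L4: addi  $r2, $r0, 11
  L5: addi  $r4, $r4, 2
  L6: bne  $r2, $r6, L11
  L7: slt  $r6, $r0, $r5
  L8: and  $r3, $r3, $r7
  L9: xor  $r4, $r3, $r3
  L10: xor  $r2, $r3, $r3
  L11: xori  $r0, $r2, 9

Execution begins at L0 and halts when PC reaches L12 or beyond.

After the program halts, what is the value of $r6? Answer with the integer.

[0] addi  $r5, $r1, 13  →  {$r0:0, $r1:3, $r2:15, $r3:5, $r4:12, $r5:16, $r6:4, $r7:15}
[1] beq  $r2, $r6, L8  →  {$r0:0, $r1:3, $r2:15, $r3:5, $r4:12, $r5:16, $r6:4, $r7:15}  ⟨branch fallthrough⟩
[2] add  $r2, $r6, $r1  →  {$r0:0, $r1:3, $r2:7, $r3:5, $r4:12, $r5:16, $r6:4, $r7:15}
[3] addi  $r4, $r0, 11  →  {$r0:0, $r1:3, $r2:7, $r3:5, $r4:11, $r5:16, $r6:4, $r7:15}
[4] addi  $r2, $r0, 11  →  {$r0:0, $r1:3, $r2:11, $r3:5, $r4:11, $r5:16, $r6:4, $r7:15}
[5] addi  $r4, $r4, 2  →  {$r0:0, $r1:3, $r2:11, $r3:5, $r4:13, $r5:16, $r6:4, $r7:15}
[6] bne  $r2, $r6, L11  →  {$r0:0, $r1:3, $r2:11, $r3:5, $r4:13, $r5:16, $r6:4, $r7:15}  ⟨branch taken⟩
[7] slt  $r6, $r0, $r5  →  {$r0:0, $r1:3, $r2:11, $r3:5, $r4:13, $r5:16, $r6:1, $r7:15}
[11] xori  $r0, $r2, 9  →  {$r0:0, $r1:3, $r2:11, $r3:5, $r4:13, $r5:16, $r6:1, $r7:15}

1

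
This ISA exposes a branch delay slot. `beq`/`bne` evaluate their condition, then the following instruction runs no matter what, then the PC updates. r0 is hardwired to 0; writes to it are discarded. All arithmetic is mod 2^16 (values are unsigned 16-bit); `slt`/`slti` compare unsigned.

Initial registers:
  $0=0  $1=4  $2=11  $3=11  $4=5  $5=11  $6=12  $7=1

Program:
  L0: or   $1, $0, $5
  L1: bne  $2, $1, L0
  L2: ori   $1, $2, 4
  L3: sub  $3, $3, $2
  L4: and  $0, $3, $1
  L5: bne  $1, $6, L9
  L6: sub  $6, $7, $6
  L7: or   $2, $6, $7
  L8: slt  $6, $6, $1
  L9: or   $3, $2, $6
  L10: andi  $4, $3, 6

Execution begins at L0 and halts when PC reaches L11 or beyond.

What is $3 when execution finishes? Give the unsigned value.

[0] or   $1, $0, $5  →  {$0:0, $1:11, $2:11, $3:11, $4:5, $5:11, $6:12, $7:1}
[1] bne  $2, $1, L0  →  {$0:0, $1:11, $2:11, $3:11, $4:5, $5:11, $6:12, $7:1}  ⟨branch fallthrough⟩
[2] ori   $1, $2, 4  →  {$0:0, $1:15, $2:11, $3:11, $4:5, $5:11, $6:12, $7:1}
[3] sub  $3, $3, $2  →  {$0:0, $1:15, $2:11, $3:0, $4:5, $5:11, $6:12, $7:1}
[4] and  $0, $3, $1  →  {$0:0, $1:15, $2:11, $3:0, $4:5, $5:11, $6:12, $7:1}
[5] bne  $1, $6, L9  →  {$0:0, $1:15, $2:11, $3:0, $4:5, $5:11, $6:12, $7:1}  ⟨branch taken⟩
[6] sub  $6, $7, $6  →  {$0:0, $1:15, $2:11, $3:0, $4:5, $5:11, $6:65525, $7:1}
[9] or   $3, $2, $6  →  {$0:0, $1:15, $2:11, $3:65535, $4:5, $5:11, $6:65525, $7:1}
[10] andi  $4, $3, 6  →  {$0:0, $1:15, $2:11, $3:65535, $4:6, $5:11, $6:65525, $7:1}

65535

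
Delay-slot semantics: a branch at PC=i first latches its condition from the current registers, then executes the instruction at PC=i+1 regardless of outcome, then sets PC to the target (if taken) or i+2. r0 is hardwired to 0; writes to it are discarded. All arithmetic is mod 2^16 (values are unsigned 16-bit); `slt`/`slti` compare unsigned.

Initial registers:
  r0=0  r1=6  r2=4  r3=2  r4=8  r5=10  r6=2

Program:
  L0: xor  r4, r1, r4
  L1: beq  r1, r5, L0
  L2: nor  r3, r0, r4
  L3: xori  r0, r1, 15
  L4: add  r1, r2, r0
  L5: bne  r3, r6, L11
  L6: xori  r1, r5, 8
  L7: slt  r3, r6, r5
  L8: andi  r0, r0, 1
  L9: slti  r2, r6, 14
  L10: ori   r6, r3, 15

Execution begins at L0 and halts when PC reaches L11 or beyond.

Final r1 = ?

2

#0 xor  r4, r1, r4 ; 0/6/4/2/14/10/2
#1 beq  r1, r5, L0 ; 0/6/4/2/14/10/2 ; →fallthru
#2 nor  r3, r0, r4 ; 0/6/4/65521/14/10/2
#3 xori  r0, r1, 15 ; 0/6/4/65521/14/10/2
#4 add  r1, r2, r0 ; 0/4/4/65521/14/10/2
#5 bne  r3, r6, L11 ; 0/4/4/65521/14/10/2 ; →target
#6 xori  r1, r5, 8 ; 0/2/4/65521/14/10/2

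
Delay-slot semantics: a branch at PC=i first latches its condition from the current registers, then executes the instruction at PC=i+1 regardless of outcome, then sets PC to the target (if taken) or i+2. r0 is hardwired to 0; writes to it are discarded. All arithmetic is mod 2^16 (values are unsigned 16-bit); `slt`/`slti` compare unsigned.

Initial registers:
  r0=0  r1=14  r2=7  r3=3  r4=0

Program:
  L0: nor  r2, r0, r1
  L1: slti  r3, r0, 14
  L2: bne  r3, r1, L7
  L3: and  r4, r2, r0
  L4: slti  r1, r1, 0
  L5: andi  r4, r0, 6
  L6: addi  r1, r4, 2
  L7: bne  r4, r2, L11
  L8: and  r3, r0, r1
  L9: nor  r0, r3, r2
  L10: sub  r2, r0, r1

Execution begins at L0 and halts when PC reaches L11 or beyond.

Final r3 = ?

[0] nor  r2, r0, r1  →  {r0:0, r1:14, r2:65521, r3:3, r4:0}
[1] slti  r3, r0, 14  →  {r0:0, r1:14, r2:65521, r3:1, r4:0}
[2] bne  r3, r1, L7  →  {r0:0, r1:14, r2:65521, r3:1, r4:0}  ⟨branch taken⟩
[3] and  r4, r2, r0  →  {r0:0, r1:14, r2:65521, r3:1, r4:0}
[7] bne  r4, r2, L11  →  {r0:0, r1:14, r2:65521, r3:1, r4:0}  ⟨branch taken⟩
[8] and  r3, r0, r1  →  {r0:0, r1:14, r2:65521, r3:0, r4:0}

0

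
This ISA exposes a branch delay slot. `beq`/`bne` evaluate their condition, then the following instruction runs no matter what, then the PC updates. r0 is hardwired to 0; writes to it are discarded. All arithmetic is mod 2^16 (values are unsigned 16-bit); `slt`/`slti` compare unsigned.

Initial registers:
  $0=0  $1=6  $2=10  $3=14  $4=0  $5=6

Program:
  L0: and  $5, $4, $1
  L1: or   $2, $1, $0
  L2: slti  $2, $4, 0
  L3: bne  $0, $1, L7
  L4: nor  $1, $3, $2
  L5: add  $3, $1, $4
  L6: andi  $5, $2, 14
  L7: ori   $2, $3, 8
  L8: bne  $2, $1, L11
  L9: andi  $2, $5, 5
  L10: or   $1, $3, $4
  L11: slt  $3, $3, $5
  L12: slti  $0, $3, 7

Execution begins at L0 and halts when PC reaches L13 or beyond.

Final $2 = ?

0

[0] and  $5, $4, $1  →  {$0:0, $1:6, $2:10, $3:14, $4:0, $5:0}
[1] or   $2, $1, $0  →  {$0:0, $1:6, $2:6, $3:14, $4:0, $5:0}
[2] slti  $2, $4, 0  →  {$0:0, $1:6, $2:0, $3:14, $4:0, $5:0}
[3] bne  $0, $1, L7  →  {$0:0, $1:6, $2:0, $3:14, $4:0, $5:0}  ⟨branch taken⟩
[4] nor  $1, $3, $2  →  {$0:0, $1:65521, $2:0, $3:14, $4:0, $5:0}
[7] ori   $2, $3, 8  →  {$0:0, $1:65521, $2:14, $3:14, $4:0, $5:0}
[8] bne  $2, $1, L11  →  {$0:0, $1:65521, $2:14, $3:14, $4:0, $5:0}  ⟨branch taken⟩
[9] andi  $2, $5, 5  →  {$0:0, $1:65521, $2:0, $3:14, $4:0, $5:0}
[11] slt  $3, $3, $5  →  {$0:0, $1:65521, $2:0, $3:0, $4:0, $5:0}
[12] slti  $0, $3, 7  →  {$0:0, $1:65521, $2:0, $3:0, $4:0, $5:0}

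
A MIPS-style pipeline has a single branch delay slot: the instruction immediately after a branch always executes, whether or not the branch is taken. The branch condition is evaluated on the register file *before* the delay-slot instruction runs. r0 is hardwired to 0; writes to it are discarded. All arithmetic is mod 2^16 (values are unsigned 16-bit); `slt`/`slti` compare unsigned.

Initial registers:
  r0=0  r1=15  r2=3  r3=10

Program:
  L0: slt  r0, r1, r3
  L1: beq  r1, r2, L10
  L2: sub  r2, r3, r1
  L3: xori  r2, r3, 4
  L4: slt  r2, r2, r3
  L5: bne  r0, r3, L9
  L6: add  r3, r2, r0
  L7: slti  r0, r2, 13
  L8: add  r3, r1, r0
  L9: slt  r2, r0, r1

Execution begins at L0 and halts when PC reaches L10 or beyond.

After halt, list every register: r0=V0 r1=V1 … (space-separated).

r0=0 r1=15 r2=1 r3=0

PC=0  slt  r0, r1, r3        | r0=0 r1=15 r2=3 r3=10
PC=1  beq  r1, r2, L10       | r0=0 r1=15 r2=3 r3=10  [not taken]
PC=2  sub  r2, r3, r1        | r0=0 r1=15 r2=65531 r3=10
PC=3  xori  r2, r3, 4        | r0=0 r1=15 r2=14 r3=10
PC=4  slt  r2, r2, r3        | r0=0 r1=15 r2=0 r3=10
PC=5  bne  r0, r3, L9        | r0=0 r1=15 r2=0 r3=10  [TAKEN]
PC=6  add  r3, r2, r0        | r0=0 r1=15 r2=0 r3=0
PC=9  slt  r2, r0, r1        | r0=0 r1=15 r2=1 r3=0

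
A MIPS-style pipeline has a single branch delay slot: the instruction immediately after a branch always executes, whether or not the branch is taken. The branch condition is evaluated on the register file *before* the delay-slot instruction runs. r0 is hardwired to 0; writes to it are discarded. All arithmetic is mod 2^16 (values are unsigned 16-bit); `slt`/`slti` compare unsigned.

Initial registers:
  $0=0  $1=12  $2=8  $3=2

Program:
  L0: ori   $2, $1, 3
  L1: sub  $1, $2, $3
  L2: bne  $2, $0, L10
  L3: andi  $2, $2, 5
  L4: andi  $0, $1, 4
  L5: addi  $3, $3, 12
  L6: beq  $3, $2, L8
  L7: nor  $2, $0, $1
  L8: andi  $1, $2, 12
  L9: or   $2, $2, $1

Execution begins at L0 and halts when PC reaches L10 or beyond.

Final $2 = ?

5

  step pc=0: ori   $2, $1, 3  regs=(0,12,15,2)
  step pc=1: sub  $1, $2, $3  regs=(0,13,15,2)
  step pc=2: bne  $2, $0, L10  cond=T  regs=(0,13,15,2)
  step pc=3: andi  $2, $2, 5  regs=(0,13,5,2)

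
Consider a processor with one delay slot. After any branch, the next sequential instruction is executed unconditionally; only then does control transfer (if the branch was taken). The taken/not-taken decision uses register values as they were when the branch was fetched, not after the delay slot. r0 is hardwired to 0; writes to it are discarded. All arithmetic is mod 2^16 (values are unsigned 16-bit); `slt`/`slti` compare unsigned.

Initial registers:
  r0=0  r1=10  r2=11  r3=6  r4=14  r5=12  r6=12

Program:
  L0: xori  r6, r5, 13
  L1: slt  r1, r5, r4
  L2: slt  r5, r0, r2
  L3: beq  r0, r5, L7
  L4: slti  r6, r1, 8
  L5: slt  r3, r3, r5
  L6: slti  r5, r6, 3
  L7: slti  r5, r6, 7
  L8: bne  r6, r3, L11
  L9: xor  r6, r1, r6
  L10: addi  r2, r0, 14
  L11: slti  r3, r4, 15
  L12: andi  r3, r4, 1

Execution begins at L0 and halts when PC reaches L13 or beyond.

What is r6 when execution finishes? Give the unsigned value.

PC=0  xori  r6, r5, 13       | r0=0 r1=10 r2=11 r3=6 r4=14 r5=12 r6=1
PC=1  slt  r1, r5, r4        | r0=0 r1=1 r2=11 r3=6 r4=14 r5=12 r6=1
PC=2  slt  r5, r0, r2        | r0=0 r1=1 r2=11 r3=6 r4=14 r5=1 r6=1
PC=3  beq  r0, r5, L7        | r0=0 r1=1 r2=11 r3=6 r4=14 r5=1 r6=1  [not taken]
PC=4  slti  r6, r1, 8        | r0=0 r1=1 r2=11 r3=6 r4=14 r5=1 r6=1
PC=5  slt  r3, r3, r5        | r0=0 r1=1 r2=11 r3=0 r4=14 r5=1 r6=1
PC=6  slti  r5, r6, 3        | r0=0 r1=1 r2=11 r3=0 r4=14 r5=1 r6=1
PC=7  slti  r5, r6, 7        | r0=0 r1=1 r2=11 r3=0 r4=14 r5=1 r6=1
PC=8  bne  r6, r3, L11       | r0=0 r1=1 r2=11 r3=0 r4=14 r5=1 r6=1  [TAKEN]
PC=9  xor  r6, r1, r6        | r0=0 r1=1 r2=11 r3=0 r4=14 r5=1 r6=0
PC=11 slti  r3, r4, 15       | r0=0 r1=1 r2=11 r3=1 r4=14 r5=1 r6=0
PC=12 andi  r3, r4, 1        | r0=0 r1=1 r2=11 r3=0 r4=14 r5=1 r6=0

0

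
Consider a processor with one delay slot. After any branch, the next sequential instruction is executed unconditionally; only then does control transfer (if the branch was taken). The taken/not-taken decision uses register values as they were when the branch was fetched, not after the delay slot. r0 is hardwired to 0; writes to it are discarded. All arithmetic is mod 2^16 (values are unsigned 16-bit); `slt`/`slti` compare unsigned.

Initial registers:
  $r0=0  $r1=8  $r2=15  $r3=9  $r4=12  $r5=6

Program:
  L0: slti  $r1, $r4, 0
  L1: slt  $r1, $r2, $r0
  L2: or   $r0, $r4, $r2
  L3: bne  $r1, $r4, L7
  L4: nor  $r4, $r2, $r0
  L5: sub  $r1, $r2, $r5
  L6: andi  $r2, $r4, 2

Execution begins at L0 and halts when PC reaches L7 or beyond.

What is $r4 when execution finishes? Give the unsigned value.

#0 slti  $r1, $r4, 0 ; 0/0/15/9/12/6
#1 slt  $r1, $r2, $r0 ; 0/0/15/9/12/6
#2 or   $r0, $r4, $r2 ; 0/0/15/9/12/6
#3 bne  $r1, $r4, L7 ; 0/0/15/9/12/6 ; →target
#4 nor  $r4, $r2, $r0 ; 0/0/15/9/65520/6

65520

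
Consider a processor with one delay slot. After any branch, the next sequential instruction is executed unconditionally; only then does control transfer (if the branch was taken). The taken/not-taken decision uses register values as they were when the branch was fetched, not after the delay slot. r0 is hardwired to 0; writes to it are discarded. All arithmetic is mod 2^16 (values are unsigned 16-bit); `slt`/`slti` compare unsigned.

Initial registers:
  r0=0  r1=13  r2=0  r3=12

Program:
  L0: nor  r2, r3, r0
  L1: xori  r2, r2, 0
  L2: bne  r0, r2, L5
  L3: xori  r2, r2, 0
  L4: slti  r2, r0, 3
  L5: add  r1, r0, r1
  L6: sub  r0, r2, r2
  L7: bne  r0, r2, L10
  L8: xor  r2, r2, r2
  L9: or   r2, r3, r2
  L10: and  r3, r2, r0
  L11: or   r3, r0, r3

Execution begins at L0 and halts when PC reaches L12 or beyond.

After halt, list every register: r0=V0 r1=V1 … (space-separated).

[0] nor  r2, r3, r0  →  {r0:0, r1:13, r2:65523, r3:12}
[1] xori  r2, r2, 0  →  {r0:0, r1:13, r2:65523, r3:12}
[2] bne  r0, r2, L5  →  {r0:0, r1:13, r2:65523, r3:12}  ⟨branch taken⟩
[3] xori  r2, r2, 0  →  {r0:0, r1:13, r2:65523, r3:12}
[5] add  r1, r0, r1  →  {r0:0, r1:13, r2:65523, r3:12}
[6] sub  r0, r2, r2  →  {r0:0, r1:13, r2:65523, r3:12}
[7] bne  r0, r2, L10  →  {r0:0, r1:13, r2:65523, r3:12}  ⟨branch taken⟩
[8] xor  r2, r2, r2  →  {r0:0, r1:13, r2:0, r3:12}
[10] and  r3, r2, r0  →  {r0:0, r1:13, r2:0, r3:0}
[11] or   r3, r0, r3  →  {r0:0, r1:13, r2:0, r3:0}

r0=0 r1=13 r2=0 r3=0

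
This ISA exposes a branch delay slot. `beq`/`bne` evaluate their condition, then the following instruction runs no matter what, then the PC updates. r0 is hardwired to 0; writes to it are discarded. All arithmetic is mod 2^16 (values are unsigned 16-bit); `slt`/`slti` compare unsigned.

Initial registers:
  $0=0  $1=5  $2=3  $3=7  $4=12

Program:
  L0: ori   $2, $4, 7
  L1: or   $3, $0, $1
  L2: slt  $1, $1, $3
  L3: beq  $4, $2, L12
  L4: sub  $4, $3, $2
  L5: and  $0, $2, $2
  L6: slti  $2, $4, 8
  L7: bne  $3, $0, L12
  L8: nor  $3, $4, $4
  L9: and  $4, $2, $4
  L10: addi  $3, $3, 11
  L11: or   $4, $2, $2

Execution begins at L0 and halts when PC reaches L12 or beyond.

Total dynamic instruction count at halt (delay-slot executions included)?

  step pc=0: ori   $2, $4, 7  regs=(0,5,15,7,12)
  step pc=1: or   $3, $0, $1  regs=(0,5,15,5,12)
  step pc=2: slt  $1, $1, $3  regs=(0,0,15,5,12)
  step pc=3: beq  $4, $2, L12  cond=F  regs=(0,0,15,5,12)
  step pc=4: sub  $4, $3, $2  regs=(0,0,15,5,65526)
  step pc=5: and  $0, $2, $2  regs=(0,0,15,5,65526)
  step pc=6: slti  $2, $4, 8  regs=(0,0,0,5,65526)
  step pc=7: bne  $3, $0, L12  cond=T  regs=(0,0,0,5,65526)
  step pc=8: nor  $3, $4, $4  regs=(0,0,0,9,65526)

9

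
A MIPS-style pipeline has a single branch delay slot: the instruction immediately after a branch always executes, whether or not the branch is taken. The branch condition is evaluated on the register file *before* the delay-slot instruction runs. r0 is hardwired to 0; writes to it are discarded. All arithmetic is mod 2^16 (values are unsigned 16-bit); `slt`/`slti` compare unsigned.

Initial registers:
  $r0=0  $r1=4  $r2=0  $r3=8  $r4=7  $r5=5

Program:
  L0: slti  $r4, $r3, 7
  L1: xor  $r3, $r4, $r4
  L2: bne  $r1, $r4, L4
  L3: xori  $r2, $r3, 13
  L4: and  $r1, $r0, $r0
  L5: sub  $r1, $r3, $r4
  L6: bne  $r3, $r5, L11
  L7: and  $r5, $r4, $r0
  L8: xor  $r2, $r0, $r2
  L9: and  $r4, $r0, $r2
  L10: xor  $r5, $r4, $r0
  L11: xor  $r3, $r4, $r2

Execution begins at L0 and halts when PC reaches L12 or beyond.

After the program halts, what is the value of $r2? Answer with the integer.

  step pc=0: slti  $r4, $r3, 7  regs=(0,4,0,8,0,5)
  step pc=1: xor  $r3, $r4, $r4  regs=(0,4,0,0,0,5)
  step pc=2: bne  $r1, $r4, L4  cond=T  regs=(0,4,0,0,0,5)
  step pc=3: xori  $r2, $r3, 13  regs=(0,4,13,0,0,5)
  step pc=4: and  $r1, $r0, $r0  regs=(0,0,13,0,0,5)
  step pc=5: sub  $r1, $r3, $r4  regs=(0,0,13,0,0,5)
  step pc=6: bne  $r3, $r5, L11  cond=T  regs=(0,0,13,0,0,5)
  step pc=7: and  $r5, $r4, $r0  regs=(0,0,13,0,0,0)
  step pc=11: xor  $r3, $r4, $r2  regs=(0,0,13,13,0,0)

13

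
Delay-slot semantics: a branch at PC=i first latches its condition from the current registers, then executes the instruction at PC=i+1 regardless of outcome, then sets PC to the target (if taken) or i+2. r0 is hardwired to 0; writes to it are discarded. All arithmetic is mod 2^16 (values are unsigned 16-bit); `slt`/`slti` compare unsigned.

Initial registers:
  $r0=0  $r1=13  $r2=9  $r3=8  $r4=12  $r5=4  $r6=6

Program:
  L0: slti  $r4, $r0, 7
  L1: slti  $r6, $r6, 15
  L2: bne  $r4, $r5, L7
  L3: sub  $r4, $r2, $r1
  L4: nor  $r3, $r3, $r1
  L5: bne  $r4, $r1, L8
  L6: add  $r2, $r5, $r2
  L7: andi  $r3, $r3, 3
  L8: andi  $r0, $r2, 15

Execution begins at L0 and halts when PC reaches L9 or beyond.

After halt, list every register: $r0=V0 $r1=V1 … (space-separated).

$r0=0 $r1=13 $r2=9 $r3=0 $r4=65532 $r5=4 $r6=1

  step pc=0: slti  $r4, $r0, 7  regs=(0,13,9,8,1,4,6)
  step pc=1: slti  $r6, $r6, 15  regs=(0,13,9,8,1,4,1)
  step pc=2: bne  $r4, $r5, L7  cond=T  regs=(0,13,9,8,1,4,1)
  step pc=3: sub  $r4, $r2, $r1  regs=(0,13,9,8,65532,4,1)
  step pc=7: andi  $r3, $r3, 3  regs=(0,13,9,0,65532,4,1)
  step pc=8: andi  $r0, $r2, 15  regs=(0,13,9,0,65532,4,1)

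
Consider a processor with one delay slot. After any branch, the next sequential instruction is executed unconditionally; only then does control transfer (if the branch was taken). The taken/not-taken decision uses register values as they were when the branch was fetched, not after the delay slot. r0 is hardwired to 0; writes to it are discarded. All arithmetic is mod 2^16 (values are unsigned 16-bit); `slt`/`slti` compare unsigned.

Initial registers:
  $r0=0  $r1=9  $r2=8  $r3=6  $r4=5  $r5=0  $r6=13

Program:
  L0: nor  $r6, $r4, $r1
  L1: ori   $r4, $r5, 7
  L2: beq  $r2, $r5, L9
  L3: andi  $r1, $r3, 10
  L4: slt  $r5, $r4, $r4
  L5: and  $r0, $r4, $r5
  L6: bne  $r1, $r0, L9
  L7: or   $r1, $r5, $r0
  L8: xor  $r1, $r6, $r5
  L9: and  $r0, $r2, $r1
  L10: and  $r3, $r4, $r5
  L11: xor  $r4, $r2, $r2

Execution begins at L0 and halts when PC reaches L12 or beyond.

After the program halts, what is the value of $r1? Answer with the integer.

PC=0  nor  $r6, $r4, $r1     | $r0=0 $r1=9 $r2=8 $r3=6 $r4=5 $r5=0 $r6=65522
PC=1  ori   $r4, $r5, 7      | $r0=0 $r1=9 $r2=8 $r3=6 $r4=7 $r5=0 $r6=65522
PC=2  beq  $r2, $r5, L9      | $r0=0 $r1=9 $r2=8 $r3=6 $r4=7 $r5=0 $r6=65522  [not taken]
PC=3  andi  $r1, $r3, 10     | $r0=0 $r1=2 $r2=8 $r3=6 $r4=7 $r5=0 $r6=65522
PC=4  slt  $r5, $r4, $r4     | $r0=0 $r1=2 $r2=8 $r3=6 $r4=7 $r5=0 $r6=65522
PC=5  and  $r0, $r4, $r5     | $r0=0 $r1=2 $r2=8 $r3=6 $r4=7 $r5=0 $r6=65522
PC=6  bne  $r1, $r0, L9      | $r0=0 $r1=2 $r2=8 $r3=6 $r4=7 $r5=0 $r6=65522  [TAKEN]
PC=7  or   $r1, $r5, $r0     | $r0=0 $r1=0 $r2=8 $r3=6 $r4=7 $r5=0 $r6=65522
PC=9  and  $r0, $r2, $r1     | $r0=0 $r1=0 $r2=8 $r3=6 $r4=7 $r5=0 $r6=65522
PC=10 and  $r3, $r4, $r5     | $r0=0 $r1=0 $r2=8 $r3=0 $r4=7 $r5=0 $r6=65522
PC=11 xor  $r4, $r2, $r2     | $r0=0 $r1=0 $r2=8 $r3=0 $r4=0 $r5=0 $r6=65522

0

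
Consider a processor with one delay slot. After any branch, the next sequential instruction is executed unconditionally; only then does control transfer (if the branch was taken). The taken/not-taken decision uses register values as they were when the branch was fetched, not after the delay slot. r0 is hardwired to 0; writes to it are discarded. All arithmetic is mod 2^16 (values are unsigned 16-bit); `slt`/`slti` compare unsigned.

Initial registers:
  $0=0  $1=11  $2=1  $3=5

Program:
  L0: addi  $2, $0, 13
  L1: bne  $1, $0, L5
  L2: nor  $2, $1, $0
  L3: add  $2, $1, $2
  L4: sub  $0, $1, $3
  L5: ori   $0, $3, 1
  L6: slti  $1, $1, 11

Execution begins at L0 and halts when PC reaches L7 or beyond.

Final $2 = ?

65524

#0 addi  $2, $0, 13 ; 0/11/13/5
#1 bne  $1, $0, L5 ; 0/11/13/5 ; →target
#2 nor  $2, $1, $0 ; 0/11/65524/5
#5 ori   $0, $3, 1 ; 0/11/65524/5
#6 slti  $1, $1, 11 ; 0/0/65524/5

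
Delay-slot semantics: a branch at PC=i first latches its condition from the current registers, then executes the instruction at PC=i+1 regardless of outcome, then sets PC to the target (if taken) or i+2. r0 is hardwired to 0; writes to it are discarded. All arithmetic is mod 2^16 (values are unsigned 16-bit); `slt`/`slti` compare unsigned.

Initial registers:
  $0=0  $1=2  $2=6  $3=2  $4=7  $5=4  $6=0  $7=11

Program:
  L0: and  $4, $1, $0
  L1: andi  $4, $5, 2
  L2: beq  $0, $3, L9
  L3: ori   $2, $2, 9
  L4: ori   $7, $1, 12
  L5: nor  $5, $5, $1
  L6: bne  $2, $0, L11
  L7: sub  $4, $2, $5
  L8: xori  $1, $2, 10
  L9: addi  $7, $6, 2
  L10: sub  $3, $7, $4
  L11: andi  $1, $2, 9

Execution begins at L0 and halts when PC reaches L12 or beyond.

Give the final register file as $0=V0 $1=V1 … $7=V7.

$0=0 $1=9 $2=15 $3=2 $4=22 $5=65529 $6=0 $7=14

[0] and  $4, $1, $0  →  {$0:0, $1:2, $2:6, $3:2, $4:0, $5:4, $6:0, $7:11}
[1] andi  $4, $5, 2  →  {$0:0, $1:2, $2:6, $3:2, $4:0, $5:4, $6:0, $7:11}
[2] beq  $0, $3, L9  →  {$0:0, $1:2, $2:6, $3:2, $4:0, $5:4, $6:0, $7:11}  ⟨branch fallthrough⟩
[3] ori   $2, $2, 9  →  {$0:0, $1:2, $2:15, $3:2, $4:0, $5:4, $6:0, $7:11}
[4] ori   $7, $1, 12  →  {$0:0, $1:2, $2:15, $3:2, $4:0, $5:4, $6:0, $7:14}
[5] nor  $5, $5, $1  →  {$0:0, $1:2, $2:15, $3:2, $4:0, $5:65529, $6:0, $7:14}
[6] bne  $2, $0, L11  →  {$0:0, $1:2, $2:15, $3:2, $4:0, $5:65529, $6:0, $7:14}  ⟨branch taken⟩
[7] sub  $4, $2, $5  →  {$0:0, $1:2, $2:15, $3:2, $4:22, $5:65529, $6:0, $7:14}
[11] andi  $1, $2, 9  →  {$0:0, $1:9, $2:15, $3:2, $4:22, $5:65529, $6:0, $7:14}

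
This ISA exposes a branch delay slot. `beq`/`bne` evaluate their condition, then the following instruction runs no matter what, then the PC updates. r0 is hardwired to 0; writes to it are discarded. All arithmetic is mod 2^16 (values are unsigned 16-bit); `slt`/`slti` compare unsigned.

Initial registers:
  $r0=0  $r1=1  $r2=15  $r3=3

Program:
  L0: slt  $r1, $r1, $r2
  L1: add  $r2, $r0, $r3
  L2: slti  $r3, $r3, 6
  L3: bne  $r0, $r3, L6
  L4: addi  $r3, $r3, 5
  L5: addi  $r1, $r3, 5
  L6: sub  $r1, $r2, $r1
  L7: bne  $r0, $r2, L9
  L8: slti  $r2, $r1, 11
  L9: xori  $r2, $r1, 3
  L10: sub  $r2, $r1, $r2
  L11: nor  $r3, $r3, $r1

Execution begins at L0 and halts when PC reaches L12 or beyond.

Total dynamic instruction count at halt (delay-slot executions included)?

11

  step pc=0: slt  $r1, $r1, $r2  regs=(0,1,15,3)
  step pc=1: add  $r2, $r0, $r3  regs=(0,1,3,3)
  step pc=2: slti  $r3, $r3, 6  regs=(0,1,3,1)
  step pc=3: bne  $r0, $r3, L6  cond=T  regs=(0,1,3,1)
  step pc=4: addi  $r3, $r3, 5  regs=(0,1,3,6)
  step pc=6: sub  $r1, $r2, $r1  regs=(0,2,3,6)
  step pc=7: bne  $r0, $r2, L9  cond=T  regs=(0,2,3,6)
  step pc=8: slti  $r2, $r1, 11  regs=(0,2,1,6)
  step pc=9: xori  $r2, $r1, 3  regs=(0,2,1,6)
  step pc=10: sub  $r2, $r1, $r2  regs=(0,2,1,6)
  step pc=11: nor  $r3, $r3, $r1  regs=(0,2,1,65529)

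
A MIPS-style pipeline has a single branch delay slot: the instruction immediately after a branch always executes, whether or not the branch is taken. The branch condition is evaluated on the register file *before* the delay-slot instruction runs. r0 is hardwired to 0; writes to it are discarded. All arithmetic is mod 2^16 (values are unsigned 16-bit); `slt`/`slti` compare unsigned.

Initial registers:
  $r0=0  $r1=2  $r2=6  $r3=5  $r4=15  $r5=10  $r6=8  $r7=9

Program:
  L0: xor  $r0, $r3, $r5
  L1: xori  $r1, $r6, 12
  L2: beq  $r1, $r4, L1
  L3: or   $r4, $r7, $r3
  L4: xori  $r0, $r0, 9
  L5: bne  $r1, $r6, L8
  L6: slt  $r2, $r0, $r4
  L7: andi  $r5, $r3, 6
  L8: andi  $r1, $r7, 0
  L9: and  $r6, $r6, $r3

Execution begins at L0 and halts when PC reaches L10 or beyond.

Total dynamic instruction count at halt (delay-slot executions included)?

9

PC=0  xor  $r0, $r3, $r5     | $r0=0 $r1=2 $r2=6 $r3=5 $r4=15 $r5=10 $r6=8 $r7=9
PC=1  xori  $r1, $r6, 12     | $r0=0 $r1=4 $r2=6 $r3=5 $r4=15 $r5=10 $r6=8 $r7=9
PC=2  beq  $r1, $r4, L1      | $r0=0 $r1=4 $r2=6 $r3=5 $r4=15 $r5=10 $r6=8 $r7=9  [not taken]
PC=3  or   $r4, $r7, $r3     | $r0=0 $r1=4 $r2=6 $r3=5 $r4=13 $r5=10 $r6=8 $r7=9
PC=4  xori  $r0, $r0, 9      | $r0=0 $r1=4 $r2=6 $r3=5 $r4=13 $r5=10 $r6=8 $r7=9
PC=5  bne  $r1, $r6, L8      | $r0=0 $r1=4 $r2=6 $r3=5 $r4=13 $r5=10 $r6=8 $r7=9  [TAKEN]
PC=6  slt  $r2, $r0, $r4     | $r0=0 $r1=4 $r2=1 $r3=5 $r4=13 $r5=10 $r6=8 $r7=9
PC=8  andi  $r1, $r7, 0      | $r0=0 $r1=0 $r2=1 $r3=5 $r4=13 $r5=10 $r6=8 $r7=9
PC=9  and  $r6, $r6, $r3     | $r0=0 $r1=0 $r2=1 $r3=5 $r4=13 $r5=10 $r6=0 $r7=9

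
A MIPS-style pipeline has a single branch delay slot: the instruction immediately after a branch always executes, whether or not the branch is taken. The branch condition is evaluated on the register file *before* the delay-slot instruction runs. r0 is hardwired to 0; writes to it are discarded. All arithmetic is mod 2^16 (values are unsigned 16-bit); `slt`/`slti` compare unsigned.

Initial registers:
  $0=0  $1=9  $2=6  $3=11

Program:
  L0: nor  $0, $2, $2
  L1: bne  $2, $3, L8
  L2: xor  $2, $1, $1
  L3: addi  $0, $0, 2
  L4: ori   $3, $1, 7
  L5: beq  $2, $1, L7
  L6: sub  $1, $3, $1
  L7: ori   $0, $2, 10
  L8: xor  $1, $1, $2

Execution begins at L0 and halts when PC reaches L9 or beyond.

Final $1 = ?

9

PC=0  nor  $0, $2, $2        | $0=0 $1=9 $2=6 $3=11
PC=1  bne  $2, $3, L8        | $0=0 $1=9 $2=6 $3=11  [TAKEN]
PC=2  xor  $2, $1, $1        | $0=0 $1=9 $2=0 $3=11
PC=8  xor  $1, $1, $2        | $0=0 $1=9 $2=0 $3=11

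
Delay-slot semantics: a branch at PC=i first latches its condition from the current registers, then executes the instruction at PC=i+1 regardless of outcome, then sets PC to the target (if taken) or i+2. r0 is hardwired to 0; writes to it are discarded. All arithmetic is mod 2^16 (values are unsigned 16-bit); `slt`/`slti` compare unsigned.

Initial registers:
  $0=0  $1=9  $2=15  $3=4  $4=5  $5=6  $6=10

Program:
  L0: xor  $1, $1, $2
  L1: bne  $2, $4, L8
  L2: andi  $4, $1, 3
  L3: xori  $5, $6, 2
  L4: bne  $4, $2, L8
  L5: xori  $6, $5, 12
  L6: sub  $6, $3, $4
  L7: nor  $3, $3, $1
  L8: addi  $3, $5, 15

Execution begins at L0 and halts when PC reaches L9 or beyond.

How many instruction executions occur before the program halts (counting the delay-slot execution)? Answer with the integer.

[0] xor  $1, $1, $2  →  {$0:0, $1:6, $2:15, $3:4, $4:5, $5:6, $6:10}
[1] bne  $2, $4, L8  →  {$0:0, $1:6, $2:15, $3:4, $4:5, $5:6, $6:10}  ⟨branch taken⟩
[2] andi  $4, $1, 3  →  {$0:0, $1:6, $2:15, $3:4, $4:2, $5:6, $6:10}
[8] addi  $3, $5, 15  →  {$0:0, $1:6, $2:15, $3:21, $4:2, $5:6, $6:10}

4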